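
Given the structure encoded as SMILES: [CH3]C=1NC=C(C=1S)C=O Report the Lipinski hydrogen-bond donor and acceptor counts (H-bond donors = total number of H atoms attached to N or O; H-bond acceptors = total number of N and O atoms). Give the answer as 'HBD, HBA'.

Donors: find every N or O and count the H atoms it carries.
  atom 3 (N): bond orders sum to 2 → 1 H
  atom 9 (O): bond orders sum to 2 → 0 H
Lipinski HBD = 1.
Acceptors: N atoms = 1, O atoms = 1 → HBA = 2.

1, 2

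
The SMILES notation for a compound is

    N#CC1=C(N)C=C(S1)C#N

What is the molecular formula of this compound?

Walk through each heavy atom and fill implicit hydrogens from standard valence (C 4, N 3, O 2, S 2, halogen 1):
  atom 1: N, bond orders sum to 3 (valence 3) → 0 H
  atom 2: C, bond orders sum to 4 (valence 4) → 0 H
  atom 3: C, bond orders sum to 4 (valence 4) → 0 H
  atom 4: C, bond orders sum to 4 (valence 4) → 0 H
  atom 5: N, bond orders sum to 1 (valence 3) → 2 H
  atom 6: C, bond orders sum to 3 (valence 4) → 1 H
  atom 7: C, bond orders sum to 4 (valence 4) → 0 H
  atom 8: S, bond orders sum to 2 (valence 2) → 0 H
  atom 9: C, bond orders sum to 4 (valence 4) → 0 H
  atom 10: N, bond orders sum to 3 (valence 3) → 0 H
Totals → C:6, H:3, N:3, S:1.
In Hill order: C6H3N3S.

C6H3N3S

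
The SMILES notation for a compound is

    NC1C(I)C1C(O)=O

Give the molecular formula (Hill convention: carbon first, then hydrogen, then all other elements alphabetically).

C4H6INO2

Walk through each heavy atom and fill implicit hydrogens from standard valence (C 4, N 3, O 2, S 2, halogen 1):
  atom 1: N, bond orders sum to 1 (valence 3) → 2 H
  atom 2: C, bond orders sum to 3 (valence 4) → 1 H
  atom 3: C, bond orders sum to 3 (valence 4) → 1 H
  atom 4: I (halogen, monovalent) → 0 H
  atom 5: C, bond orders sum to 3 (valence 4) → 1 H
  atom 6: C, bond orders sum to 4 (valence 4) → 0 H
  atom 7: O, bond orders sum to 1 (valence 2) → 1 H
  atom 8: O, bond orders sum to 2 (valence 2) → 0 H
Totals → C:4, H:6, I:1, N:1, O:2.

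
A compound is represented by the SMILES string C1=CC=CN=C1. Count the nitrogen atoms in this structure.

1

Scan the SMILES for N atoms (remember two-letter symbols like Cl and Br are single atoms).
Nitrogen count: 1.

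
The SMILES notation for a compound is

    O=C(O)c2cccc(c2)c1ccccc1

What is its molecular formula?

Walk through each heavy atom and fill implicit hydrogens from standard valence (C 4, N 3, O 2, S 2, halogen 1); for lowercase aromatic atoms, an aromatic c carries 1 H when it has two neighbours and 0 H with three, and aromatic n carries 0 H:
  atom 1: O, bond orders sum to 2 (valence 2) → 0 H
  atom 2: C, bond orders sum to 4 (valence 4) → 0 H
  atom 3: O, bond orders sum to 1 (valence 2) → 1 H
  atom 4: aromatic c, 3 neighbours → 0 H
  atom 5: aromatic c, 2 neighbours → 1 H
  atom 6: aromatic c, 2 neighbours → 1 H
  atom 7: aromatic c, 2 neighbours → 1 H
  atom 8: aromatic c, 3 neighbours → 0 H
  atom 9: aromatic c, 2 neighbours → 1 H
  atom 10: aromatic c, 3 neighbours → 0 H
  atom 11: aromatic c, 2 neighbours → 1 H
  atom 12: aromatic c, 2 neighbours → 1 H
  atom 13: aromatic c, 2 neighbours → 1 H
  atom 14: aromatic c, 2 neighbours → 1 H
  atom 15: aromatic c, 2 neighbours → 1 H
Totals → C:13, H:10, O:2.
In Hill order: C13H10O2.

C13H10O2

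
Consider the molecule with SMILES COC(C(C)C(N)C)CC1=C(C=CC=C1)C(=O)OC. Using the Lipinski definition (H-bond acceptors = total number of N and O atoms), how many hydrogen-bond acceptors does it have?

4

N atoms: 1; O atoms: 3.
Lipinski HBA = 1 + 3 = 4.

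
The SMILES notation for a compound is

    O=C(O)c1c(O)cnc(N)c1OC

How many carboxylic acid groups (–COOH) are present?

The carboxylic acid motif appears at heavy-atom position 2 in the SMILES.
Other groups present: 1 ether, 1 hydroxyl, 1 primary amine.
Carboxylic acid count: 1.

1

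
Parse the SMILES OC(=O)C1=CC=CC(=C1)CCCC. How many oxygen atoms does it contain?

2

Scan the SMILES for O atoms (remember two-letter symbols like Cl and Br are single atoms).
Oxygen count: 2.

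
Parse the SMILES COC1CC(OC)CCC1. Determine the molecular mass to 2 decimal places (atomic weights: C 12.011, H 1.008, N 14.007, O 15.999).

First, the molecular formula is C8H16O2 (counting implicit H from valence).
  C: 8 × 12.011 = 96.088
  H: 16 × 1.008 = 16.128
  O: 2 × 15.999 = 31.998
Sum: 8×12.011 + 16×1.008 + 2×15.999 = 144.214 → 144.21 g/mol.

144.21 g/mol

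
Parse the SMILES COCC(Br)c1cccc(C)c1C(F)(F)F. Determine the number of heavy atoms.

16

Every atom symbol written in the SMILES (organic subset) is one heavy atom; implicit H are not written.
Heavy atoms by element → Br:1, C:11, F:3, O:1.
Total: 16.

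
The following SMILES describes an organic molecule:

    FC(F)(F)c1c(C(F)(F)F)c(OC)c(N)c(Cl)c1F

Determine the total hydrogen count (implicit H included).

5

Walk through each heavy atom and fill implicit hydrogens from standard valence (C 4, N 3, O 2, S 2, halogen 1); for lowercase aromatic atoms, an aromatic c carries 1 H when it has two neighbours and 0 H with three, and aromatic n carries 0 H:
  atom 1: F (halogen, monovalent) → 0 H
  atom 2: C, bond orders sum to 4 (valence 4) → 0 H
  atom 3: F (halogen, monovalent) → 0 H
  atom 4: F (halogen, monovalent) → 0 H
  atom 5: aromatic c, 3 neighbours → 0 H
  atom 6: aromatic c, 3 neighbours → 0 H
  atom 7: C, bond orders sum to 4 (valence 4) → 0 H
  atom 8: F (halogen, monovalent) → 0 H
  atom 9: F (halogen, monovalent) → 0 H
  atom 10: F (halogen, monovalent) → 0 H
  atom 11: aromatic c, 3 neighbours → 0 H
  atom 12: O, bond orders sum to 2 (valence 2) → 0 H
  atom 13: C, bond orders sum to 1 (valence 4) → 3 H
  atom 14: aromatic c, 3 neighbours → 0 H
  atom 15: N, bond orders sum to 1 (valence 3) → 2 H
  atom 16: aromatic c, 3 neighbours → 0 H
  atom 17: Cl (halogen, monovalent) → 0 H
  atom 18: aromatic c, 3 neighbours → 0 H
  atom 19: F (halogen, monovalent) → 0 H
Total hydrogens: 5.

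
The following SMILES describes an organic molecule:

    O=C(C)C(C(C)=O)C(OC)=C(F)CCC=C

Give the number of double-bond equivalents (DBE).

4

Molecular formula: C12H17FO3.
DoU = (2C + 2 + N − H − X) / 2, where X is the halogen count and O/S are ignored.
    = (2·12 + 2 + 0 − 17 − 1) / 2 = 8 / 2 = 4.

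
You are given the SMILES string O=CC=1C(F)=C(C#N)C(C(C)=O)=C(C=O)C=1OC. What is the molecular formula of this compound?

Walk through each heavy atom and fill implicit hydrogens from standard valence (C 4, N 3, O 2, S 2, halogen 1):
  atom 1: O, bond orders sum to 2 (valence 2) → 0 H
  atom 2: C, bond orders sum to 3 (valence 4) → 1 H
  atom 3: C, bond orders sum to 4 (valence 4) → 0 H
  atom 4: C, bond orders sum to 4 (valence 4) → 0 H
  atom 5: F (halogen, monovalent) → 0 H
  atom 6: C, bond orders sum to 4 (valence 4) → 0 H
  atom 7: C, bond orders sum to 4 (valence 4) → 0 H
  atom 8: N, bond orders sum to 3 (valence 3) → 0 H
  atom 9: C, bond orders sum to 4 (valence 4) → 0 H
  atom 10: C, bond orders sum to 4 (valence 4) → 0 H
  atom 11: C, bond orders sum to 1 (valence 4) → 3 H
  atom 12: O, bond orders sum to 2 (valence 2) → 0 H
  atom 13: C, bond orders sum to 4 (valence 4) → 0 H
  atom 14: C, bond orders sum to 3 (valence 4) → 1 H
  atom 15: O, bond orders sum to 2 (valence 2) → 0 H
  atom 16: C, bond orders sum to 4 (valence 4) → 0 H
  atom 17: O, bond orders sum to 2 (valence 2) → 0 H
  atom 18: C, bond orders sum to 1 (valence 4) → 3 H
Totals → C:12, H:8, F:1, N:1, O:4.

C12H8FNO4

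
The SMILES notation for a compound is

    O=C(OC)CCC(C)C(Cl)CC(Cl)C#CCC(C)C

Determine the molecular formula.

Walk through each heavy atom and fill implicit hydrogens from standard valence (C 4, N 3, O 2, S 2, halogen 1):
  atom 1: O, bond orders sum to 2 (valence 2) → 0 H
  atom 2: C, bond orders sum to 4 (valence 4) → 0 H
  atom 3: O, bond orders sum to 2 (valence 2) → 0 H
  atom 4: C, bond orders sum to 1 (valence 4) → 3 H
  atom 5: C, bond orders sum to 2 (valence 4) → 2 H
  atom 6: C, bond orders sum to 2 (valence 4) → 2 H
  atom 7: C, bond orders sum to 3 (valence 4) → 1 H
  atom 8: C, bond orders sum to 1 (valence 4) → 3 H
  atom 9: C, bond orders sum to 3 (valence 4) → 1 H
  atom 10: Cl (halogen, monovalent) → 0 H
  atom 11: C, bond orders sum to 2 (valence 4) → 2 H
  atom 12: C, bond orders sum to 3 (valence 4) → 1 H
  atom 13: Cl (halogen, monovalent) → 0 H
  atom 14: C, bond orders sum to 4 (valence 4) → 0 H
  atom 15: C, bond orders sum to 4 (valence 4) → 0 H
  atom 16: C, bond orders sum to 2 (valence 4) → 2 H
  atom 17: C, bond orders sum to 3 (valence 4) → 1 H
  atom 18: C, bond orders sum to 1 (valence 4) → 3 H
  atom 19: C, bond orders sum to 1 (valence 4) → 3 H
Totals → C:15, H:24, Cl:2, O:2.

C15H24Cl2O2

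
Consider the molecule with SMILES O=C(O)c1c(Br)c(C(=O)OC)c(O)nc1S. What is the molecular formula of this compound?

C8H6BrNO5S

Walk through each heavy atom and fill implicit hydrogens from standard valence (C 4, N 3, O 2, S 2, halogen 1); for lowercase aromatic atoms, an aromatic c carries 1 H when it has two neighbours and 0 H with three, and aromatic n carries 0 H:
  atom 1: O, bond orders sum to 2 (valence 2) → 0 H
  atom 2: C, bond orders sum to 4 (valence 4) → 0 H
  atom 3: O, bond orders sum to 1 (valence 2) → 1 H
  atom 4: aromatic c, 3 neighbours → 0 H
  atom 5: aromatic c, 3 neighbours → 0 H
  atom 6: Br (halogen, monovalent) → 0 H
  atom 7: aromatic c, 3 neighbours → 0 H
  atom 8: C, bond orders sum to 4 (valence 4) → 0 H
  atom 9: O, bond orders sum to 2 (valence 2) → 0 H
  atom 10: O, bond orders sum to 2 (valence 2) → 0 H
  atom 11: C, bond orders sum to 1 (valence 4) → 3 H
  atom 12: aromatic c, 3 neighbours → 0 H
  atom 13: O, bond orders sum to 1 (valence 2) → 1 H
  atom 14: aromatic n, 2 neighbours → 0 H
  atom 15: aromatic c, 3 neighbours → 0 H
  atom 16: S, bond orders sum to 1 (valence 2) → 1 H
Totals → C:8, H:6, Br:1, N:1, O:5, S:1.
In Hill order: C8H6BrNO5S.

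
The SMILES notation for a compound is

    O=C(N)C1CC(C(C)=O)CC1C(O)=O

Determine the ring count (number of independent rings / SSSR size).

1

In SMILES, each pair of matching ring-closure digits denotes one ring-closing bond; the number of such bonds equals the number of independent rings.
Ring-closure bonds here: 1.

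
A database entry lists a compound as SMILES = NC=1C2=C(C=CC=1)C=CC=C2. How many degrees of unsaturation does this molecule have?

7

Degree of unsaturation = (number of rings) + (number of π bonds).
Ring closures in the SMILES: 2.
π bonds: 5 double bonds (each 1 DoU) → 5 DoU from unsaturation.
Total DoU = 2 + 5 = 7.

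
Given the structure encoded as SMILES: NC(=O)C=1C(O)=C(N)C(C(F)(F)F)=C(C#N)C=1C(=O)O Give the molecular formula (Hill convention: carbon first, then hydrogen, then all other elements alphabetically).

C10H6F3N3O4

Walk through each heavy atom and fill implicit hydrogens from standard valence (C 4, N 3, O 2, S 2, halogen 1):
  atom 1: N, bond orders sum to 1 (valence 3) → 2 H
  atom 2: C, bond orders sum to 4 (valence 4) → 0 H
  atom 3: O, bond orders sum to 2 (valence 2) → 0 H
  atom 4: C, bond orders sum to 4 (valence 4) → 0 H
  atom 5: C, bond orders sum to 4 (valence 4) → 0 H
  atom 6: O, bond orders sum to 1 (valence 2) → 1 H
  atom 7: C, bond orders sum to 4 (valence 4) → 0 H
  atom 8: N, bond orders sum to 1 (valence 3) → 2 H
  atom 9: C, bond orders sum to 4 (valence 4) → 0 H
  atom 10: C, bond orders sum to 4 (valence 4) → 0 H
  atom 11: F (halogen, monovalent) → 0 H
  atom 12: F (halogen, monovalent) → 0 H
  atom 13: F (halogen, monovalent) → 0 H
  atom 14: C, bond orders sum to 4 (valence 4) → 0 H
  atom 15: C, bond orders sum to 4 (valence 4) → 0 H
  atom 16: N, bond orders sum to 3 (valence 3) → 0 H
  atom 17: C, bond orders sum to 4 (valence 4) → 0 H
  atom 18: C, bond orders sum to 4 (valence 4) → 0 H
  atom 19: O, bond orders sum to 2 (valence 2) → 0 H
  atom 20: O, bond orders sum to 1 (valence 2) → 1 H
Totals → C:10, H:6, F:3, N:3, O:4.
In Hill order: C10H6F3N3O4.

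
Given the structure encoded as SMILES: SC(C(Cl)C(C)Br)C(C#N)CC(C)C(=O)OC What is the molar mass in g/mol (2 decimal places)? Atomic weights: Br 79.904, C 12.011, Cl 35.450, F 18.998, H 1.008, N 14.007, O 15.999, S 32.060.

342.68 g/mol

First, the molecular formula is C11H17BrClNO2S (counting implicit H from valence).
  Br: 1 × 79.904 = 79.904
  C: 11 × 12.011 = 132.121
  Cl: 1 × 35.450 = 35.450
  H: 17 × 1.008 = 17.136
  N: 1 × 14.007 = 14.007
  O: 2 × 15.999 = 31.998
  S: 1 × 32.060 = 32.060
Sum: 1×79.904 + 11×12.011 + 1×35.450 + 17×1.008 + 1×14.007 + 2×15.999 + 1×32.060 = 342.676 → 342.68 g/mol.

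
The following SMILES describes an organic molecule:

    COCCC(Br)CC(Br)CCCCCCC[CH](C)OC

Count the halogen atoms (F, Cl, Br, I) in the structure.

2

Halogen atoms appear at heavy-atom positions 6, 9 (2×Br).
Other groups present: 2 ether.
Halogen count: 2.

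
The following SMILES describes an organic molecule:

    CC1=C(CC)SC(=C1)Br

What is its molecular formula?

C7H9BrS

Walk through each heavy atom and fill implicit hydrogens from standard valence (C 4, N 3, O 2, S 2, halogen 1):
  atom 1: C, bond orders sum to 1 (valence 4) → 3 H
  atom 2: C, bond orders sum to 4 (valence 4) → 0 H
  atom 3: C, bond orders sum to 4 (valence 4) → 0 H
  atom 4: C, bond orders sum to 2 (valence 4) → 2 H
  atom 5: C, bond orders sum to 1 (valence 4) → 3 H
  atom 6: S, bond orders sum to 2 (valence 2) → 0 H
  atom 7: C, bond orders sum to 4 (valence 4) → 0 H
  atom 8: C, bond orders sum to 3 (valence 4) → 1 H
  atom 9: Br (halogen, monovalent) → 0 H
Totals → C:7, H:9, Br:1, S:1.
In Hill order: C7H9BrS.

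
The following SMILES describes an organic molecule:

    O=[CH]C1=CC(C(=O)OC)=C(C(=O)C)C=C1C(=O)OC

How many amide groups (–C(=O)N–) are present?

0

Scan the SMILES for the amide motif — none present.
Groups that are present: 1 aldehyde, 2 ester, 1 ketone.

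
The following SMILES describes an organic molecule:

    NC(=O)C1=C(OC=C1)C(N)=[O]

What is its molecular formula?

C6H6N2O3

Walk through each heavy atom and fill implicit hydrogens from standard valence (C 4, N 3, O 2, S 2, halogen 1):
  atom 1: N, bond orders sum to 1 (valence 3) → 2 H
  atom 2: C, bond orders sum to 4 (valence 4) → 0 H
  atom 3: O, bond orders sum to 2 (valence 2) → 0 H
  atom 4: C, bond orders sum to 4 (valence 4) → 0 H
  atom 5: C, bond orders sum to 4 (valence 4) → 0 H
  atom 6: O, bond orders sum to 2 (valence 2) → 0 H
  atom 7: C, bond orders sum to 3 (valence 4) → 1 H
  atom 8: C, bond orders sum to 3 (valence 4) → 1 H
  atom 9: C, bond orders sum to 4 (valence 4) → 0 H
  atom 10: N, bond orders sum to 1 (valence 3) → 2 H
  atom 11: O with explicit H count 0
Totals → C:6, H:6, N:2, O:3.
In Hill order: C6H6N2O3.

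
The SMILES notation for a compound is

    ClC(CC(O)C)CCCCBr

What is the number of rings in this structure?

0

In SMILES, each pair of matching ring-closure digits denotes one ring-closing bond; the number of such bonds equals the number of independent rings.
Ring-closure bonds here: 0.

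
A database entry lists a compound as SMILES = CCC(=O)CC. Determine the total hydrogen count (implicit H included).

10

Walk through each heavy atom and fill implicit hydrogens from standard valence (C 4, N 3, O 2, S 2, halogen 1):
  atom 1: C, bond orders sum to 1 (valence 4) → 3 H
  atom 2: C, bond orders sum to 2 (valence 4) → 2 H
  atom 3: C, bond orders sum to 4 (valence 4) → 0 H
  atom 4: O, bond orders sum to 2 (valence 2) → 0 H
  atom 5: C, bond orders sum to 2 (valence 4) → 2 H
  atom 6: C, bond orders sum to 1 (valence 4) → 3 H
Total hydrogens: 10.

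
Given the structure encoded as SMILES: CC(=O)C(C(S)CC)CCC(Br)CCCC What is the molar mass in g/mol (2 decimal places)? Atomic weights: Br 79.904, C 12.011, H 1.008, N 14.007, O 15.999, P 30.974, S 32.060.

309.31 g/mol

First, the molecular formula is C13H25BrOS (counting implicit H from valence).
  Br: 1 × 79.904 = 79.904
  C: 13 × 12.011 = 156.143
  H: 25 × 1.008 = 25.200
  O: 1 × 15.999 = 15.999
  S: 1 × 32.060 = 32.060
Sum: 1×79.904 + 13×12.011 + 25×1.008 + 1×15.999 + 1×32.060 = 309.306 → 309.31 g/mol.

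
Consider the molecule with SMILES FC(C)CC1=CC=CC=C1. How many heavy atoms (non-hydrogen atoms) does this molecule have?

Every atom symbol written in the SMILES (organic subset) is one heavy atom; implicit H are not written.
Heavy atoms by element → C:9, F:1.
Total: 10.

10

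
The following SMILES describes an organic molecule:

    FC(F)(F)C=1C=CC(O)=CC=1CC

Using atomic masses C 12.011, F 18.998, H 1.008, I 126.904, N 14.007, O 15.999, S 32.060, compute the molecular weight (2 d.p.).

First, the molecular formula is C9H9F3O (counting implicit H from valence).
  C: 9 × 12.011 = 108.099
  F: 3 × 18.998 = 56.994
  H: 9 × 1.008 = 9.072
  O: 1 × 15.999 = 15.999
Sum: 9×12.011 + 3×18.998 + 9×1.008 + 1×15.999 = 190.164 → 190.16 g/mol.

190.16 g/mol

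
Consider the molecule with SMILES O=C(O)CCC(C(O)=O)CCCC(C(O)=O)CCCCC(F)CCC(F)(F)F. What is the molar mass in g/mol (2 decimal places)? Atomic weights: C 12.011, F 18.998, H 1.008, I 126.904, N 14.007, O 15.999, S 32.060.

416.41 g/mol

First, the molecular formula is C18H28F4O6 (counting implicit H from valence).
  C: 18 × 12.011 = 216.198
  F: 4 × 18.998 = 75.992
  H: 28 × 1.008 = 28.224
  O: 6 × 15.999 = 95.994
Sum: 18×12.011 + 4×18.998 + 28×1.008 + 6×15.999 = 416.408 → 416.41 g/mol.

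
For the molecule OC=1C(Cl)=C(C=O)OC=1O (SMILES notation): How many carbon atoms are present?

5

Count every carbon token in the SMILES (each C, including those in ring-closure positions and inside branches).
Carbon count: 5.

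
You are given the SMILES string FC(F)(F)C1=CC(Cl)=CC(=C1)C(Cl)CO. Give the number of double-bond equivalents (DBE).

Molecular formula: C9H7Cl2F3O.
DoU = (2C + 2 + N − H − X) / 2, where X is the halogen count and O/S are ignored.
    = (2·9 + 2 + 0 − 7 − 5) / 2 = 8 / 2 = 4.

4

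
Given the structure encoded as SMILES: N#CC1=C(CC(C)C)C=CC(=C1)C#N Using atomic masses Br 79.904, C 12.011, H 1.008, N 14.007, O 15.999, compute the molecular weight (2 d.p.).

First, the molecular formula is C12H12N2 (counting implicit H from valence).
  C: 12 × 12.011 = 144.132
  H: 12 × 1.008 = 12.096
  N: 2 × 14.007 = 28.014
Sum: 12×12.011 + 12×1.008 + 2×14.007 = 184.242 → 184.24 g/mol.

184.24 g/mol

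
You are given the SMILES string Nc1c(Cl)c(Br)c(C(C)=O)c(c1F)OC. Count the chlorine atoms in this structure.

1

Scan the SMILES for Cl atoms (remember two-letter symbols like Cl and Br are single atoms).
Chlorine count: 1.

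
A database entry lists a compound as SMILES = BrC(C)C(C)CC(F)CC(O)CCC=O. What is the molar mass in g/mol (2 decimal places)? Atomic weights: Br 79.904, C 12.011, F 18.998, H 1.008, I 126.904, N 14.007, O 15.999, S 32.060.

283.18 g/mol

First, the molecular formula is C11H20BrFO2 (counting implicit H from valence).
  Br: 1 × 79.904 = 79.904
  C: 11 × 12.011 = 132.121
  F: 1 × 18.998 = 18.998
  H: 20 × 1.008 = 20.160
  O: 2 × 15.999 = 31.998
Sum: 1×79.904 + 11×12.011 + 1×18.998 + 20×1.008 + 2×15.999 = 283.181 → 283.18 g/mol.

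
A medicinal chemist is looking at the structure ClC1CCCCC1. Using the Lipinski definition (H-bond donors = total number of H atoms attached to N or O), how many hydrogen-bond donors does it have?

Donors: find every N or O and count the H atoms it carries.
  (no N or O atoms present)
Lipinski HBD = 0.

0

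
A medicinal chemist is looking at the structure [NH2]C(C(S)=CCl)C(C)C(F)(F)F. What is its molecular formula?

Walk through each heavy atom and fill implicit hydrogens from standard valence (C 4, N 3, O 2, S 2, halogen 1):
  atom 1: N with explicit H count 2
  atom 2: C, bond orders sum to 3 (valence 4) → 1 H
  atom 3: C, bond orders sum to 4 (valence 4) → 0 H
  atom 4: S, bond orders sum to 1 (valence 2) → 1 H
  atom 5: C, bond orders sum to 3 (valence 4) → 1 H
  atom 6: Cl (halogen, monovalent) → 0 H
  atom 7: C, bond orders sum to 3 (valence 4) → 1 H
  atom 8: C, bond orders sum to 1 (valence 4) → 3 H
  atom 9: C, bond orders sum to 4 (valence 4) → 0 H
  atom 10: F (halogen, monovalent) → 0 H
  atom 11: F (halogen, monovalent) → 0 H
  atom 12: F (halogen, monovalent) → 0 H
Totals → C:6, H:9, Cl:1, F:3, N:1, S:1.

C6H9ClF3NS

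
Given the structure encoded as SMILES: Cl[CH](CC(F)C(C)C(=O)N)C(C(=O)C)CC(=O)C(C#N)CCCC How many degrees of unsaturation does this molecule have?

5

Degree of unsaturation = (number of rings) + (number of π bonds).
Ring closures in the SMILES: 0.
π bonds: 3 double bonds (each 1 DoU), 1 triple bond (each 2 DoU) → 5 DoU from unsaturation.
Total DoU = 0 + 5 = 5.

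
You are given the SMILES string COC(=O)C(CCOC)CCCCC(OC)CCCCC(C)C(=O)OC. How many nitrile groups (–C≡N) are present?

0

Scan the SMILES for the nitrile motif — none present.
Groups that are present: 2 ester, 2 ether.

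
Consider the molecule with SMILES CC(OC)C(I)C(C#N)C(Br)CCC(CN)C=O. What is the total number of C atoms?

Count every carbon token in the SMILES (each C, including those in ring-closure positions and inside branches).
Carbon count: 12.

12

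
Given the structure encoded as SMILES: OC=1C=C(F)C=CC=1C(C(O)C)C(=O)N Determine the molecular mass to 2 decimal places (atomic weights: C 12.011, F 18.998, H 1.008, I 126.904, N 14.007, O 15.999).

First, the molecular formula is C10H12FNO3 (counting implicit H from valence).
  C: 10 × 12.011 = 120.110
  F: 1 × 18.998 = 18.998
  H: 12 × 1.008 = 12.096
  N: 1 × 14.007 = 14.007
  O: 3 × 15.999 = 47.997
Sum: 10×12.011 + 1×18.998 + 12×1.008 + 1×14.007 + 3×15.999 = 213.208 → 213.21 g/mol.

213.21 g/mol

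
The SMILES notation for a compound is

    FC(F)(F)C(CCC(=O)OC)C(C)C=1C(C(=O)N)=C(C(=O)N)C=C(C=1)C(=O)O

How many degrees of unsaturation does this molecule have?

8

Molecular formula: C17H19F3N2O6.
DoU = (2C + 2 + N − H − X) / 2, where X is the halogen count and O/S are ignored.
    = (2·17 + 2 + 2 − 19 − 3) / 2 = 16 / 2 = 8.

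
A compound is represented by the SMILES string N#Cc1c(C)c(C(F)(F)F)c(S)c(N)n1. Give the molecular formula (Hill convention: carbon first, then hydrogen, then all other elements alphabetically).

Walk through each heavy atom and fill implicit hydrogens from standard valence (C 4, N 3, O 2, S 2, halogen 1); for lowercase aromatic atoms, an aromatic c carries 1 H when it has two neighbours and 0 H with three, and aromatic n carries 0 H:
  atom 1: N, bond orders sum to 3 (valence 3) → 0 H
  atom 2: C, bond orders sum to 4 (valence 4) → 0 H
  atom 3: aromatic c, 3 neighbours → 0 H
  atom 4: aromatic c, 3 neighbours → 0 H
  atom 5: C, bond orders sum to 1 (valence 4) → 3 H
  atom 6: aromatic c, 3 neighbours → 0 H
  atom 7: C, bond orders sum to 4 (valence 4) → 0 H
  atom 8: F (halogen, monovalent) → 0 H
  atom 9: F (halogen, monovalent) → 0 H
  atom 10: F (halogen, monovalent) → 0 H
  atom 11: aromatic c, 3 neighbours → 0 H
  atom 12: S, bond orders sum to 1 (valence 2) → 1 H
  atom 13: aromatic c, 3 neighbours → 0 H
  atom 14: N, bond orders sum to 1 (valence 3) → 2 H
  atom 15: aromatic n, 2 neighbours → 0 H
Totals → C:8, H:6, F:3, N:3, S:1.
In Hill order: C8H6F3N3S.

C8H6F3N3S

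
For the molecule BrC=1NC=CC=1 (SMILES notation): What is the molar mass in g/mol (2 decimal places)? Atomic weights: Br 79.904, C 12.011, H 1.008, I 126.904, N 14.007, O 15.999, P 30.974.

First, the molecular formula is C4H4BrN (counting implicit H from valence).
  Br: 1 × 79.904 = 79.904
  C: 4 × 12.011 = 48.044
  H: 4 × 1.008 = 4.032
  N: 1 × 14.007 = 14.007
Sum: 1×79.904 + 4×12.011 + 4×1.008 + 1×14.007 = 145.987 → 145.99 g/mol.

145.99 g/mol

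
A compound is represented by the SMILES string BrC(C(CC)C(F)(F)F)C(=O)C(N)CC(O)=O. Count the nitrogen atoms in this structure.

Scan the SMILES for N atoms (remember two-letter symbols like Cl and Br are single atoms).
Nitrogen count: 1.

1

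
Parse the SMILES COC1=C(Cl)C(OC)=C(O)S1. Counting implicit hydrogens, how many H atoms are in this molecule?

7

Walk through each heavy atom and fill implicit hydrogens from standard valence (C 4, N 3, O 2, S 2, halogen 1):
  atom 1: C, bond orders sum to 1 (valence 4) → 3 H
  atom 2: O, bond orders sum to 2 (valence 2) → 0 H
  atom 3: C, bond orders sum to 4 (valence 4) → 0 H
  atom 4: C, bond orders sum to 4 (valence 4) → 0 H
  atom 5: Cl (halogen, monovalent) → 0 H
  atom 6: C, bond orders sum to 4 (valence 4) → 0 H
  atom 7: O, bond orders sum to 2 (valence 2) → 0 H
  atom 8: C, bond orders sum to 1 (valence 4) → 3 H
  atom 9: C, bond orders sum to 4 (valence 4) → 0 H
  atom 10: O, bond orders sum to 1 (valence 2) → 1 H
  atom 11: S, bond orders sum to 2 (valence 2) → 0 H
Total hydrogens: 7.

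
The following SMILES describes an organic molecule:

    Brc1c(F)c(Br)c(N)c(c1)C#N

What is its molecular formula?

Walk through each heavy atom and fill implicit hydrogens from standard valence (C 4, N 3, O 2, S 2, halogen 1); for lowercase aromatic atoms, an aromatic c carries 1 H when it has two neighbours and 0 H with three, and aromatic n carries 0 H:
  atom 1: Br (halogen, monovalent) → 0 H
  atom 2: aromatic c, 3 neighbours → 0 H
  atom 3: aromatic c, 3 neighbours → 0 H
  atom 4: F (halogen, monovalent) → 0 H
  atom 5: aromatic c, 3 neighbours → 0 H
  atom 6: Br (halogen, monovalent) → 0 H
  atom 7: aromatic c, 3 neighbours → 0 H
  atom 8: N, bond orders sum to 1 (valence 3) → 2 H
  atom 9: aromatic c, 3 neighbours → 0 H
  atom 10: aromatic c, 2 neighbours → 1 H
  atom 11: C, bond orders sum to 4 (valence 4) → 0 H
  atom 12: N, bond orders sum to 3 (valence 3) → 0 H
Totals → C:7, H:3, Br:2, F:1, N:2.

C7H3Br2FN2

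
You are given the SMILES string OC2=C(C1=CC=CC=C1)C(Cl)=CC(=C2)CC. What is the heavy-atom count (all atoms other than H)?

Every atom symbol written in the SMILES (organic subset) is one heavy atom; implicit H are not written.
Heavy atoms by element → C:14, Cl:1, O:1.
Total: 16.

16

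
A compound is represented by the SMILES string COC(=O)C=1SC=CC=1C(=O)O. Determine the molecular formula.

C7H6O4S

Walk through each heavy atom and fill implicit hydrogens from standard valence (C 4, N 3, O 2, S 2, halogen 1):
  atom 1: C, bond orders sum to 1 (valence 4) → 3 H
  atom 2: O, bond orders sum to 2 (valence 2) → 0 H
  atom 3: C, bond orders sum to 4 (valence 4) → 0 H
  atom 4: O, bond orders sum to 2 (valence 2) → 0 H
  atom 5: C, bond orders sum to 4 (valence 4) → 0 H
  atom 6: S, bond orders sum to 2 (valence 2) → 0 H
  atom 7: C, bond orders sum to 3 (valence 4) → 1 H
  atom 8: C, bond orders sum to 3 (valence 4) → 1 H
  atom 9: C, bond orders sum to 4 (valence 4) → 0 H
  atom 10: C, bond orders sum to 4 (valence 4) → 0 H
  atom 11: O, bond orders sum to 2 (valence 2) → 0 H
  atom 12: O, bond orders sum to 1 (valence 2) → 1 H
Totals → C:7, H:6, O:4, S:1.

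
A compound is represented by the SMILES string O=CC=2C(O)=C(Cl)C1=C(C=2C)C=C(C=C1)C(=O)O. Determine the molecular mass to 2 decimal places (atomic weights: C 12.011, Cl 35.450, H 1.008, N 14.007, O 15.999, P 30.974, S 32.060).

First, the molecular formula is C13H9ClO4 (counting implicit H from valence).
  C: 13 × 12.011 = 156.143
  Cl: 1 × 35.450 = 35.450
  H: 9 × 1.008 = 9.072
  O: 4 × 15.999 = 63.996
Sum: 13×12.011 + 1×35.450 + 9×1.008 + 4×15.999 = 264.661 → 264.66 g/mol.

264.66 g/mol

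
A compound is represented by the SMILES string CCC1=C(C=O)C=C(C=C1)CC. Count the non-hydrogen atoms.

Every atom symbol written in the SMILES (organic subset) is one heavy atom; implicit H are not written.
Heavy atoms by element → C:11, O:1.
Total: 12.

12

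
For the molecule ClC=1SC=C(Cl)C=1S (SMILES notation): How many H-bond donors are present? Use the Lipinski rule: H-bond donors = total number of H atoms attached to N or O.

Donors: find every N or O and count the H atoms it carries.
  (no N or O atoms present)
Lipinski HBD = 0.

0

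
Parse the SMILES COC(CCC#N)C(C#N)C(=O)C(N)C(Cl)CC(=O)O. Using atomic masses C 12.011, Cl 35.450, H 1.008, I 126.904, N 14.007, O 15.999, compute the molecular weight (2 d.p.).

First, the molecular formula is C12H16ClN3O4 (counting implicit H from valence).
  C: 12 × 12.011 = 144.132
  Cl: 1 × 35.450 = 35.450
  H: 16 × 1.008 = 16.128
  N: 3 × 14.007 = 42.021
  O: 4 × 15.999 = 63.996
Sum: 12×12.011 + 1×35.450 + 16×1.008 + 3×14.007 + 4×15.999 = 301.727 → 301.73 g/mol.

301.73 g/mol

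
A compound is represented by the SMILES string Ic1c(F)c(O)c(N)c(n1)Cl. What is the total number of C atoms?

Count every carbon token in the SMILES (each C, including those in ring-closure positions and inside branches).
Carbon count: 5.

5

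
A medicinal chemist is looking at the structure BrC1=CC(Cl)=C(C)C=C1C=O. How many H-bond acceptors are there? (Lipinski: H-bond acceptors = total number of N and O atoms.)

1

N atoms: 0; O atoms: 1.
Lipinski HBA = 0 + 1 = 1.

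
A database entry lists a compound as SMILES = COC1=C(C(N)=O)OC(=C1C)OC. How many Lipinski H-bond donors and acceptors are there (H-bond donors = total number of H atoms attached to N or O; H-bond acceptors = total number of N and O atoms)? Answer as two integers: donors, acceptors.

2, 5

Donors: find every N or O and count the H atoms it carries.
  atom 2 (O): bond orders sum to 2 → 0 H
  atom 6 (N): bond orders sum to 1 → 2 H
  atom 7 (O): bond orders sum to 2 → 0 H
  atom 8 (O): bond orders sum to 2 → 0 H
  atom 12 (O): bond orders sum to 2 → 0 H
Lipinski HBD = 2.
Acceptors: N atoms = 1, O atoms = 4 → HBA = 5.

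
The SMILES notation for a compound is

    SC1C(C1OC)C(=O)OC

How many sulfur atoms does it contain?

1

Scan the SMILES for S atoms (remember two-letter symbols like Cl and Br are single atoms).
Sulfur count: 1.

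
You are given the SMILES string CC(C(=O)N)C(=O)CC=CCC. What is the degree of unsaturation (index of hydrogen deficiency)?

3

Degree of unsaturation = (number of rings) + (number of π bonds).
Ring closures in the SMILES: 0.
π bonds: 3 double bonds (each 1 DoU) → 3 DoU from unsaturation.
Total DoU = 0 + 3 = 3.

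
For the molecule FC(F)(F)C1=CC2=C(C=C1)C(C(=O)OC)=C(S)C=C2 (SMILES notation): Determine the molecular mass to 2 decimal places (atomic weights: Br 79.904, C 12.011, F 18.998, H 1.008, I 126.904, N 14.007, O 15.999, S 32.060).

First, the molecular formula is C13H9F3O2S (counting implicit H from valence).
  C: 13 × 12.011 = 156.143
  F: 3 × 18.998 = 56.994
  H: 9 × 1.008 = 9.072
  O: 2 × 15.999 = 31.998
  S: 1 × 32.060 = 32.060
Sum: 13×12.011 + 3×18.998 + 9×1.008 + 2×15.999 + 1×32.060 = 286.267 → 286.27 g/mol.

286.27 g/mol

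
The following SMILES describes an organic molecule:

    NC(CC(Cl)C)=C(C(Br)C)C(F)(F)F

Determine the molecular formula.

Walk through each heavy atom and fill implicit hydrogens from standard valence (C 4, N 3, O 2, S 2, halogen 1):
  atom 1: N, bond orders sum to 1 (valence 3) → 2 H
  atom 2: C, bond orders sum to 4 (valence 4) → 0 H
  atom 3: C, bond orders sum to 2 (valence 4) → 2 H
  atom 4: C, bond orders sum to 3 (valence 4) → 1 H
  atom 5: Cl (halogen, monovalent) → 0 H
  atom 6: C, bond orders sum to 1 (valence 4) → 3 H
  atom 7: C, bond orders sum to 4 (valence 4) → 0 H
  atom 8: C, bond orders sum to 3 (valence 4) → 1 H
  atom 9: Br (halogen, monovalent) → 0 H
  atom 10: C, bond orders sum to 1 (valence 4) → 3 H
  atom 11: C, bond orders sum to 4 (valence 4) → 0 H
  atom 12: F (halogen, monovalent) → 0 H
  atom 13: F (halogen, monovalent) → 0 H
  atom 14: F (halogen, monovalent) → 0 H
Totals → C:8, H:12, Br:1, Cl:1, F:3, N:1.

C8H12BrClF3N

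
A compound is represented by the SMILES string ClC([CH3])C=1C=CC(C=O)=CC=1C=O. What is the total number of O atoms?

Scan the SMILES for O atoms (remember two-letter symbols like Cl and Br are single atoms).
Oxygen count: 2.

2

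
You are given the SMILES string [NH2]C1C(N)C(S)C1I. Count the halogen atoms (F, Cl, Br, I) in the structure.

Halogen atoms appear at heavy-atom position 8 (1×I).
Other groups present: 2 primary amine, 1 thiol.
Halogen count: 1.

1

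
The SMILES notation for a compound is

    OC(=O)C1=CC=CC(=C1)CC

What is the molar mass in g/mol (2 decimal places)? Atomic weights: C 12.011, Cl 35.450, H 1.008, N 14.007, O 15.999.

First, the molecular formula is C9H10O2 (counting implicit H from valence).
  C: 9 × 12.011 = 108.099
  H: 10 × 1.008 = 10.080
  O: 2 × 15.999 = 31.998
Sum: 9×12.011 + 10×1.008 + 2×15.999 = 150.177 → 150.18 g/mol.

150.18 g/mol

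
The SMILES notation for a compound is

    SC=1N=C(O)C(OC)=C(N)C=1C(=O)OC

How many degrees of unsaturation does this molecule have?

5

Degree of unsaturation = (number of rings) + (number of π bonds).
Ring closures in the SMILES: 1.
π bonds: 4 double bonds (each 1 DoU) → 4 DoU from unsaturation.
Total DoU = 1 + 4 = 5.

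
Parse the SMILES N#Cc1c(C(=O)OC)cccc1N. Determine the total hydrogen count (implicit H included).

8

Walk through each heavy atom and fill implicit hydrogens from standard valence (C 4, N 3, O 2, S 2, halogen 1); for lowercase aromatic atoms, an aromatic c carries 1 H when it has two neighbours and 0 H with three, and aromatic n carries 0 H:
  atom 1: N, bond orders sum to 3 (valence 3) → 0 H
  atom 2: C, bond orders sum to 4 (valence 4) → 0 H
  atom 3: aromatic c, 3 neighbours → 0 H
  atom 4: aromatic c, 3 neighbours → 0 H
  atom 5: C, bond orders sum to 4 (valence 4) → 0 H
  atom 6: O, bond orders sum to 2 (valence 2) → 0 H
  atom 7: O, bond orders sum to 2 (valence 2) → 0 H
  atom 8: C, bond orders sum to 1 (valence 4) → 3 H
  atom 9: aromatic c, 2 neighbours → 1 H
  atom 10: aromatic c, 2 neighbours → 1 H
  atom 11: aromatic c, 2 neighbours → 1 H
  atom 12: aromatic c, 3 neighbours → 0 H
  atom 13: N, bond orders sum to 1 (valence 3) → 2 H
Total hydrogens: 8.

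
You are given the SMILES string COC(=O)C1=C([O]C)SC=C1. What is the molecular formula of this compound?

Walk through each heavy atom and fill implicit hydrogens from standard valence (C 4, N 3, O 2, S 2, halogen 1):
  atom 1: C, bond orders sum to 1 (valence 4) → 3 H
  atom 2: O, bond orders sum to 2 (valence 2) → 0 H
  atom 3: C, bond orders sum to 4 (valence 4) → 0 H
  atom 4: O, bond orders sum to 2 (valence 2) → 0 H
  atom 5: C, bond orders sum to 4 (valence 4) → 0 H
  atom 6: C, bond orders sum to 4 (valence 4) → 0 H
  atom 7: O with explicit H count 0
  atom 8: C, bond orders sum to 1 (valence 4) → 3 H
  atom 9: S, bond orders sum to 2 (valence 2) → 0 H
  atom 10: C, bond orders sum to 3 (valence 4) → 1 H
  atom 11: C, bond orders sum to 3 (valence 4) → 1 H
Totals → C:7, H:8, O:3, S:1.
In Hill order: C7H8O3S.

C7H8O3S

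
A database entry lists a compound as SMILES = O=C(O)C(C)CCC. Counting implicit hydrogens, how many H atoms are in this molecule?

Walk through each heavy atom and fill implicit hydrogens from standard valence (C 4, N 3, O 2, S 2, halogen 1):
  atom 1: O, bond orders sum to 2 (valence 2) → 0 H
  atom 2: C, bond orders sum to 4 (valence 4) → 0 H
  atom 3: O, bond orders sum to 1 (valence 2) → 1 H
  atom 4: C, bond orders sum to 3 (valence 4) → 1 H
  atom 5: C, bond orders sum to 1 (valence 4) → 3 H
  atom 6: C, bond orders sum to 2 (valence 4) → 2 H
  atom 7: C, bond orders sum to 2 (valence 4) → 2 H
  atom 8: C, bond orders sum to 1 (valence 4) → 3 H
Total hydrogens: 12.

12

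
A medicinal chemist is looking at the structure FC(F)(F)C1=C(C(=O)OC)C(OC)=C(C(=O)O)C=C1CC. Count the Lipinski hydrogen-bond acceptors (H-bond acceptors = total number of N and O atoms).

5

N atoms: 0; O atoms: 5.
Lipinski HBA = 0 + 5 = 5.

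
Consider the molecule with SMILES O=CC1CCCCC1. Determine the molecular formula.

Walk through each heavy atom and fill implicit hydrogens from standard valence (C 4, N 3, O 2, S 2, halogen 1):
  atom 1: O, bond orders sum to 2 (valence 2) → 0 H
  atom 2: C, bond orders sum to 3 (valence 4) → 1 H
  atom 3: C, bond orders sum to 3 (valence 4) → 1 H
  atom 4: C, bond orders sum to 2 (valence 4) → 2 H
  atom 5: C, bond orders sum to 2 (valence 4) → 2 H
  atom 6: C, bond orders sum to 2 (valence 4) → 2 H
  atom 7: C, bond orders sum to 2 (valence 4) → 2 H
  atom 8: C, bond orders sum to 2 (valence 4) → 2 H
Totals → C:7, H:12, O:1.

C7H12O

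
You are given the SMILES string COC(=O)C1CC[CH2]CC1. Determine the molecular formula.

Walk through each heavy atom and fill implicit hydrogens from standard valence (C 4, N 3, O 2, S 2, halogen 1):
  atom 1: C, bond orders sum to 1 (valence 4) → 3 H
  atom 2: O, bond orders sum to 2 (valence 2) → 0 H
  atom 3: C, bond orders sum to 4 (valence 4) → 0 H
  atom 4: O, bond orders sum to 2 (valence 2) → 0 H
  atom 5: C, bond orders sum to 3 (valence 4) → 1 H
  atom 6: C, bond orders sum to 2 (valence 4) → 2 H
  atom 7: C, bond orders sum to 2 (valence 4) → 2 H
  atom 8: C with explicit H count 2
  atom 9: C, bond orders sum to 2 (valence 4) → 2 H
  atom 10: C, bond orders sum to 2 (valence 4) → 2 H
Totals → C:8, H:14, O:2.
In Hill order: C8H14O2.

C8H14O2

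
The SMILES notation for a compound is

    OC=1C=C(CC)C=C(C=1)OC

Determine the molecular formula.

Walk through each heavy atom and fill implicit hydrogens from standard valence (C 4, N 3, O 2, S 2, halogen 1):
  atom 1: O, bond orders sum to 1 (valence 2) → 1 H
  atom 2: C, bond orders sum to 4 (valence 4) → 0 H
  atom 3: C, bond orders sum to 3 (valence 4) → 1 H
  atom 4: C, bond orders sum to 4 (valence 4) → 0 H
  atom 5: C, bond orders sum to 2 (valence 4) → 2 H
  atom 6: C, bond orders sum to 1 (valence 4) → 3 H
  atom 7: C, bond orders sum to 3 (valence 4) → 1 H
  atom 8: C, bond orders sum to 4 (valence 4) → 0 H
  atom 9: C, bond orders sum to 3 (valence 4) → 1 H
  atom 10: O, bond orders sum to 2 (valence 2) → 0 H
  atom 11: C, bond orders sum to 1 (valence 4) → 3 H
Totals → C:9, H:12, O:2.
In Hill order: C9H12O2.

C9H12O2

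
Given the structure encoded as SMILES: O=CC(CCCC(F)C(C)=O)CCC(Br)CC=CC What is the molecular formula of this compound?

Walk through each heavy atom and fill implicit hydrogens from standard valence (C 4, N 3, O 2, S 2, halogen 1):
  atom 1: O, bond orders sum to 2 (valence 2) → 0 H
  atom 2: C, bond orders sum to 3 (valence 4) → 1 H
  atom 3: C, bond orders sum to 3 (valence 4) → 1 H
  atom 4: C, bond orders sum to 2 (valence 4) → 2 H
  atom 5: C, bond orders sum to 2 (valence 4) → 2 H
  atom 6: C, bond orders sum to 2 (valence 4) → 2 H
  atom 7: C, bond orders sum to 3 (valence 4) → 1 H
  atom 8: F (halogen, monovalent) → 0 H
  atom 9: C, bond orders sum to 4 (valence 4) → 0 H
  atom 10: C, bond orders sum to 1 (valence 4) → 3 H
  atom 11: O, bond orders sum to 2 (valence 2) → 0 H
  atom 12: C, bond orders sum to 2 (valence 4) → 2 H
  atom 13: C, bond orders sum to 2 (valence 4) → 2 H
  atom 14: C, bond orders sum to 3 (valence 4) → 1 H
  atom 15: Br (halogen, monovalent) → 0 H
  atom 16: C, bond orders sum to 2 (valence 4) → 2 H
  atom 17: C, bond orders sum to 3 (valence 4) → 1 H
  atom 18: C, bond orders sum to 3 (valence 4) → 1 H
  atom 19: C, bond orders sum to 1 (valence 4) → 3 H
Totals → C:15, H:24, Br:1, F:1, O:2.

C15H24BrFO2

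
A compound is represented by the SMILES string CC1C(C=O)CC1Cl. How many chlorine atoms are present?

Scan the SMILES for Cl atoms (remember two-letter symbols like Cl and Br are single atoms).
Chlorine count: 1.

1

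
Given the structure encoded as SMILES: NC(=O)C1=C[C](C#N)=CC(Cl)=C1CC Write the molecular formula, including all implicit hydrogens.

C10H9ClN2O

Walk through each heavy atom and fill implicit hydrogens from standard valence (C 4, N 3, O 2, S 2, halogen 1):
  atom 1: N, bond orders sum to 1 (valence 3) → 2 H
  atom 2: C, bond orders sum to 4 (valence 4) → 0 H
  atom 3: O, bond orders sum to 2 (valence 2) → 0 H
  atom 4: C, bond orders sum to 4 (valence 4) → 0 H
  atom 5: C, bond orders sum to 3 (valence 4) → 1 H
  atom 6: C with explicit H count 0
  atom 7: C, bond orders sum to 4 (valence 4) → 0 H
  atom 8: N, bond orders sum to 3 (valence 3) → 0 H
  atom 9: C, bond orders sum to 3 (valence 4) → 1 H
  atom 10: C, bond orders sum to 4 (valence 4) → 0 H
  atom 11: Cl (halogen, monovalent) → 0 H
  atom 12: C, bond orders sum to 4 (valence 4) → 0 H
  atom 13: C, bond orders sum to 2 (valence 4) → 2 H
  atom 14: C, bond orders sum to 1 (valence 4) → 3 H
Totals → C:10, H:9, Cl:1, N:2, O:1.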